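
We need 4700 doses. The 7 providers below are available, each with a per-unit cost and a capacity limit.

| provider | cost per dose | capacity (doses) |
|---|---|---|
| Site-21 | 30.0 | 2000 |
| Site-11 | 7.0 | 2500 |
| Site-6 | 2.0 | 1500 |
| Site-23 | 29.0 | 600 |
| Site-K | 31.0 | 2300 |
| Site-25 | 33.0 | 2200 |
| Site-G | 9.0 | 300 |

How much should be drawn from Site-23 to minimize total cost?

400

Fill from the cheapest provider first.
Site-6 at 2.0: take all 1500 doses — 3200 still needed.
Take 2500 from Site-11 at 7.0 — need 700 more.
Site-G at 9.0: take all 300 doses — 400 still needed.
Take 400 from Site-23 at 29.0 to finish.
Site-21, Site-K, Site-25: unused.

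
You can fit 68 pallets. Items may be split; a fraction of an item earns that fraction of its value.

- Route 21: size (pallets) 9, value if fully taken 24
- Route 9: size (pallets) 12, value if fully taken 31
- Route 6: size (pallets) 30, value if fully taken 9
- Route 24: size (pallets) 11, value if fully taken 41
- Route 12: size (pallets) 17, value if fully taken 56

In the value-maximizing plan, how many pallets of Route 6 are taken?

Rank by value-to-size ratio: Route 24 41/11≈3.73, Route 12 56/17≈3.29, Route 21 24/9≈2.67, Route 9 31/12≈2.58, Route 6 9/30≈0.3.
Route 24: take in full, 11 pallets for value 41 — 57 left.
Route 12: take in full, 17 pallets for value 56 — 40 left.
Take all of Route 21 (9 pallets, value 24) — 31 pallets left.
All 12 pallets of Route 9 fit (value 31) — 19 remain.
Only 19 pallets remain; take 19/30 of Route 6 for value 9×19/30 = 5.7.

19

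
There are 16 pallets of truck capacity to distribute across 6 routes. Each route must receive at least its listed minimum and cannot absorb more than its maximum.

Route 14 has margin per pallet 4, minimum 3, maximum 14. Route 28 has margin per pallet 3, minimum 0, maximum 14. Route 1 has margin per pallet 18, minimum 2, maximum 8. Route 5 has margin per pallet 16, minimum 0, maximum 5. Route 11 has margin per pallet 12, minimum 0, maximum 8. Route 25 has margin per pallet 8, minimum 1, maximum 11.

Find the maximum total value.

228

Meeting every minimum uses 3+0+2+0+0+1 = 6 pallets, leaving 10.
Highest margin per pallet first: Route 1 18 > Route 5 16 > Route 11 12 > Route 25 8 > Route 14 4 > Route 28 3.
Route 1 takes 6 more to reach its cap of 8 → 4 left.
Route 5 has room for 5 more but only 4 remain, so it gets 4.
Total = 4×3 + 18×8 + 16×4 + 8×1 = 228.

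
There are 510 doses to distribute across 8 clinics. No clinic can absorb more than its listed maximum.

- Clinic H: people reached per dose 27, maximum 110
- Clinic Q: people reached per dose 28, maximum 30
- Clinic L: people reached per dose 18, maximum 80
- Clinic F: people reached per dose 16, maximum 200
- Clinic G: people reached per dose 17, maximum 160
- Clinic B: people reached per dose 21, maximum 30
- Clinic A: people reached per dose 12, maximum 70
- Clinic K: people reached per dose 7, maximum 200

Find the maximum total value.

10200

Order the clinics by people reached per dose: Clinic Q 28 > Clinic H 27 > Clinic B 21 > Clinic L 18 > Clinic G 17 > Clinic F 16 > Clinic A 12 > Clinic K 7.
Clinic Q: +30 to 30 (cap) → 480 left.
Give Clinic H 110 to hit its cap of 110 → 370 left.
Give Clinic B 30 to hit its cap of 30 → 340 left.
Clinic L: +80 to 80 (cap) → 260 left.
Give Clinic G 160 to hit its cap of 160 → 100 left.
Only 100 left; Clinic F takes them to reach 100.
Total = 27×110 + 28×30 + 18×80 + 16×100 + 17×160 + 21×30 = 10200.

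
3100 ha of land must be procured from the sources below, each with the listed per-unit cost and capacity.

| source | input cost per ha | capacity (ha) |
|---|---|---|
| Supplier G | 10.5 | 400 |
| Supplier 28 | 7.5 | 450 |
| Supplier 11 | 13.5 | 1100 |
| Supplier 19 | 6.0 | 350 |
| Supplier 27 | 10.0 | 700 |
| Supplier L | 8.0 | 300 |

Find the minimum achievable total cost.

Cheapest first:
Take 350 from Supplier 19 at 6.0 → need 2750 more.
Supplier 28 at 7.5: take all 450 ha → 2300 still needed.
Take 300 from Supplier L at 8.0 → need 2000 more.
Supplier 27 at 10.0: take all 700 ha → 1300 still needed.
Supplier G (10.5): use full 400 → 900 ha to go.
Take 900 from Supplier 11 at 13.5 to finish.
Cost = 350×6.0 + 450×7.5 + 300×8.0 + 700×10.0 + 400×10.5 + 900×13.5 = 31225.

31225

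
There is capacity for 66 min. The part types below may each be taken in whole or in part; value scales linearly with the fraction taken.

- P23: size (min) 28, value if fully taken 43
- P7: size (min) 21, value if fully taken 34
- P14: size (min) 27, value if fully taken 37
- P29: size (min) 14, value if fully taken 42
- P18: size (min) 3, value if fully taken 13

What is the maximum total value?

132

Sort by value density: P18 13/3≈4.33, P29 42/14≈3, P7 34/21≈1.62, P23 43/28≈1.54, P14 37/27≈1.37.
Take all of P18 (3 min, value 13) → 63 min left.
P29: take in full, 14 min for value 42 → 49 left.
P7: take in full, 21 min for value 34 → 28 left.
All 28 min of P23 fit (value 43) → 0 remain.
Total value = 132.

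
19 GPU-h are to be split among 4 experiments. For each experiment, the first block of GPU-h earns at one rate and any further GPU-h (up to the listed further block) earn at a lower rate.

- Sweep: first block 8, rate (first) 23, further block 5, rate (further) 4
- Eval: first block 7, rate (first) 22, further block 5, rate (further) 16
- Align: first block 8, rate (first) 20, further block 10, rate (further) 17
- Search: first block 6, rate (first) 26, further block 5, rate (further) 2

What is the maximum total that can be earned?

Order all 8 blocks by rate: Search/T1 26 > Sweep/T1 23 > Eval/T1 22 > Align/T1 20 > Align/T2 17 > Eval/T2 16 > Sweep/T2 4 > Search/T2 2.
Fill Search T1 block (6 at 26) → 13 left.
Sweep T1 at 23: fill all 8 → 5 left.
Eval/T1: +5 of 7 at 22; pool empty.
Total = 26×6 + 23×8 + 22×5 = 450.

450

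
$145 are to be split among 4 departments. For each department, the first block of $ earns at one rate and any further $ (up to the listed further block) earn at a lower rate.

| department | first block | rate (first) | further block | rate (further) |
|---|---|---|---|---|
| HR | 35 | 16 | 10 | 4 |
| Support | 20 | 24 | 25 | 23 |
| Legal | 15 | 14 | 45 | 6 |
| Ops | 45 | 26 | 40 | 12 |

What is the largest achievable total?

3055

Rank every tier by rate: Ops/first 26 > Support/first 24 > Support/second 23 > HR/first 16 > Legal/first 14 > Ops/second 12 > Legal/second 6 > HR/second 4.
Fill Ops first block (45 at 26) → 100 left.
Support/first (24): +20 → 80 left.
Support/second (23): +25 → 55 left.
Fill HR first block (35 at 16) → 20 left.
Legal/first (14): +15 → 5 left.
Ops/second: +5 of 40 at 12; pool empty.
Total = 26×45 + 24×20 + 23×25 + 16×35 + 14×15 + 12×5 = 3055.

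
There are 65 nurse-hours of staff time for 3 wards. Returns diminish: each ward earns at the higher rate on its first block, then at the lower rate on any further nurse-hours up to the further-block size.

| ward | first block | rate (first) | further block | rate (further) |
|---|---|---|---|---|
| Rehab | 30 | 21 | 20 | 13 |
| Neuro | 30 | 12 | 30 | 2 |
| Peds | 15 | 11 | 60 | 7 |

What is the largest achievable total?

1070

Order all 6 blocks by rate: Rehab/tier1 21 > Rehab/tier2 13 > Neuro/tier1 12 > Peds/tier1 11 > Peds/tier2 7 > Neuro/tier2 2.
Rehab tier1 at 21: fill all 30 ; 35 left.
Rehab/tier2 (13): +20 ; 15 left.
Neuro/tier1: +15 of 30 at 12; pool empty.
Total = 21×30 + 13×20 + 12×15 = 1070.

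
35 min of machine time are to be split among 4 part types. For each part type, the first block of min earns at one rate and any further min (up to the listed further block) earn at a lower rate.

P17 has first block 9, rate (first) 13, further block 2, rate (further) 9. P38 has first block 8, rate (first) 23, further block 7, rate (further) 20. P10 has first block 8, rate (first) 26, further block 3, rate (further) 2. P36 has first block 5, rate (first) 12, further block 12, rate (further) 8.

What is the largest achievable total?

685

Rank every tier by rate: P10/tier1 26 > P38/tier1 23 > P38/tier2 20 > P17/tier1 13 > P36/tier1 12 > P17/tier2 9 > P36/tier2 8 > P10/tier2 2.
P10 tier1 at 26: fill all 8 → 27 left.
Fill P38 tier1 block (8 at 23) → 19 left.
P38 tier2 at 20: fill all 7 → 12 left.
Fill P17 tier1 block (9 at 13) → 3 left.
3 remain; put them into P36 tier1 at 12.
Total = 26×8 + 23×8 + 20×7 + 13×9 + 12×3 = 685.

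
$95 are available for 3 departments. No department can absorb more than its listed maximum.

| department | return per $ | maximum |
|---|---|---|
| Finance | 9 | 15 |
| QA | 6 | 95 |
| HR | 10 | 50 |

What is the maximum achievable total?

815

Order the departments by return per $: HR 10 > Finance 9 > QA 6.
Give HR 50 to hit its cap of 50 ; 45 left.
Finance takes 15 to reach its cap of 15 ; 30 left.
QA has room for 95 but only 30 remain, so it gets 30.
Total = 9×15 + 6×30 + 10×50 = 815.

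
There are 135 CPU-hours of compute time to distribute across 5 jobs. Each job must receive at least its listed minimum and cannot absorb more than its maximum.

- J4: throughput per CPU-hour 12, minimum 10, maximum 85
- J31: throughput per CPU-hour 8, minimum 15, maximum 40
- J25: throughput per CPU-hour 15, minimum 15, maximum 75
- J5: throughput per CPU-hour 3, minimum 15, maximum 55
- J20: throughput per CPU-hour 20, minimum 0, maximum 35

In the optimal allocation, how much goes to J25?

60

Meeting every minimum uses 10+15+15+15+0 = 55 CPU-hours, leaving 80.
Highest throughput per CPU-hour first: J20 20 > J25 15 > J4 12 > J31 8 > J5 3.
J20: +35 to 35 (cap) — 45 left.
Only 45 left; J25 takes them to reach 60.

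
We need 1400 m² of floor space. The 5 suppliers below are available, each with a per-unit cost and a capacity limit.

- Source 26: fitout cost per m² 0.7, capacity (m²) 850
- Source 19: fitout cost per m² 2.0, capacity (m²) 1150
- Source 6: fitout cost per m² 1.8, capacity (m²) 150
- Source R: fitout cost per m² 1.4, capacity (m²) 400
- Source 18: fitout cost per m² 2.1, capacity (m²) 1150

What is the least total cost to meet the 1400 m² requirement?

1425

Use suppliers in increasing cost order.
Source 26 (0.7): use full 850 ; 550 m² to go.
Source R (1.4): use full 400 ; 150 m² to go.
Source 6 (1.8): use full 150 ; 0 m² to go.
Source 19, Source 18: unused.
Cost = 850×0.7 + 400×1.4 + 150×1.8 = 1425.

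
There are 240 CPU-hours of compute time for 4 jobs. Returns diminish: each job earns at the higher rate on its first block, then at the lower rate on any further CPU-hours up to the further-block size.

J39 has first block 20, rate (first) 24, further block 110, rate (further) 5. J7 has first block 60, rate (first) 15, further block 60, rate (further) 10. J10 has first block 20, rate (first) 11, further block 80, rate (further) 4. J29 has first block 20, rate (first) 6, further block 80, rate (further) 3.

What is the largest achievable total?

Order all 8 blocks by rate: J39/first 24 > J7/first 15 > J10/first 11 > J7/second 10 > J29/first 6 > J39/second 5 > J10/second 4 > J29/second 3.
Fill J39 first block (20 at 24) ; 220 left.
J7 first at 15: fill all 60 ; 160 left.
Fill J10 first block (20 at 11) ; 140 left.
J7 second at 10: fill all 60 ; 80 left.
J29/first (6): +20 ; 60 left.
60 remain; put them into J39 second at 5.
Total = 24×20 + 15×60 + 11×20 + 10×60 + 6×20 + 5×60 = 2620.

2620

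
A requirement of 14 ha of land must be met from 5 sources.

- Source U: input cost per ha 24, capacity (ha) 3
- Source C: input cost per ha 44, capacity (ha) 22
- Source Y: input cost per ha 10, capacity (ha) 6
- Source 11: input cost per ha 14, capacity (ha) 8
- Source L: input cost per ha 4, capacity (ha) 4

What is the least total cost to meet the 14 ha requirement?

Cheapest first:
Source L at 4: take all 4 ha → 10 still needed.
Source Y at 10: take all 6 ha → 4 still needed.
Source 11 at 14: take 4 of its 8 → requirement met.
Source U, Source C: unused.
Cost = 4×4 + 6×10 + 4×14 = 132.

132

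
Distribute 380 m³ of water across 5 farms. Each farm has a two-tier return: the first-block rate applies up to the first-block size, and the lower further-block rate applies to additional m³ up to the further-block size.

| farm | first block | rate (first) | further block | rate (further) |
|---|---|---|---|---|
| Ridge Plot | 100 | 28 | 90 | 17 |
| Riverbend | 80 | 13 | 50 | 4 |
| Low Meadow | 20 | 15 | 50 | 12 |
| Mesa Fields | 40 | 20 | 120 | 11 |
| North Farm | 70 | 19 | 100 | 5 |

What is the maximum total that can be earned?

7540

Rank every tier by rate: Ridge Plot/first 28 > Mesa Fields/first 20 > North Farm/first 19 > Ridge Plot/second 17 > Low Meadow/first 15 > Riverbend/first 13 > Low Meadow/second 12 > Mesa Fields/second 11 > North Farm/second 5 > Riverbend/second 4.
Ridge Plot first at 28: fill all 100 ; 280 left.
Mesa Fields first at 20: fill all 40 ; 240 left.
Fill North Farm first block (70 at 19) ; 170 left.
Ridge Plot second at 17: fill all 90 ; 80 left.
Fill Low Meadow first block (20 at 15) ; 60 left.
Riverbend first at 13: only 60 left, fill 60.
Total = 28×100 + 20×40 + 19×70 + 17×90 + 15×20 + 13×60 = 7540.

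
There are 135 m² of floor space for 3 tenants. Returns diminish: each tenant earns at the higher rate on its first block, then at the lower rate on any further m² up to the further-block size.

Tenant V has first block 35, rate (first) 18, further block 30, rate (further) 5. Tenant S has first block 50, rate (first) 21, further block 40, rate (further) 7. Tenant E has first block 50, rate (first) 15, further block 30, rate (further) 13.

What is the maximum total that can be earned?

2430

Treat each block as its own option and order by rate: Tenant S/first 21 > Tenant V/first 18 > Tenant E/first 15 > Tenant E/second 13 > Tenant S/second 7 > Tenant V/second 5.
Fill Tenant S first block (50 at 21) ; 85 left.
Tenant V first at 18: fill all 35 ; 50 left.
Tenant E first at 15: fill all 50 ; 0 left.
Total = 21×50 + 18×35 + 15×50 = 2430.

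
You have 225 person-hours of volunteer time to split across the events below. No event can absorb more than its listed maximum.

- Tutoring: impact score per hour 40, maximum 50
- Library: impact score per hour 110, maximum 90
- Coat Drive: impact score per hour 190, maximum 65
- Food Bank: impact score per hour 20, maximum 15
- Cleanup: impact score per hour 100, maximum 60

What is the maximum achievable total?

28650

Order the events by impact score per hour: Coat Drive 190 > Library 110 > Cleanup 100 > Tutoring 40 > Food Bank 20.
Coat Drive: +65 to 65 (cap) — 160 left.
Library takes 90 to reach its cap of 90 — 70 left.
Cleanup takes 60 to reach its cap of 60 — 10 left.
Tutoring: +10 (room for 50) → 10. Pool exhausted.
Total = 40×10 + 110×90 + 190×65 + 100×60 = 28650.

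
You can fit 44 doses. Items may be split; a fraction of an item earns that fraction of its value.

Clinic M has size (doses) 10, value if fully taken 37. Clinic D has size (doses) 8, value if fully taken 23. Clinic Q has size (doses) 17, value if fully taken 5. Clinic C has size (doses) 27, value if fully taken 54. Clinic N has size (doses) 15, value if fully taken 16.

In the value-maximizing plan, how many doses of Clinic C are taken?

26

Best value per unit of size first: Clinic M 37/10≈3.7, Clinic D 23/8≈2.88, Clinic C 54/27≈2, Clinic N 16/15≈1.07, Clinic Q 5/17≈0.294.
Take all of Clinic M (10 doses, value 37) — 34 doses left.
Clinic D: take in full, 8 doses for value 23 — 26 left.
Fill the last 26 doses with part of Clinic C: 26/27 of it earns 52.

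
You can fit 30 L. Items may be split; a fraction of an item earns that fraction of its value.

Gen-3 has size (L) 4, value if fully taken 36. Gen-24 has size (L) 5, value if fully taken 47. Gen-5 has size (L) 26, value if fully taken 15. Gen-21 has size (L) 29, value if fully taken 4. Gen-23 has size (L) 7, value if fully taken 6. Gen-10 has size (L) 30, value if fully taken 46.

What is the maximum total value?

115.2

Rank by value-to-size ratio: Gen-24 47/5≈9.4, Gen-3 36/4≈9, Gen-10 46/30≈1.53, Gen-23 6/7≈0.857, Gen-5 15/26≈0.577, Gen-21 4/29≈0.138.
All 5 L of Gen-24 fit (value 47) — 25 remain.
Gen-3: take in full, 4 L for value 36 — 21 left.
21 L left: a 21/30 share of Gen-10 gives 46×21/30 = 32.2.
Total value = 115.2.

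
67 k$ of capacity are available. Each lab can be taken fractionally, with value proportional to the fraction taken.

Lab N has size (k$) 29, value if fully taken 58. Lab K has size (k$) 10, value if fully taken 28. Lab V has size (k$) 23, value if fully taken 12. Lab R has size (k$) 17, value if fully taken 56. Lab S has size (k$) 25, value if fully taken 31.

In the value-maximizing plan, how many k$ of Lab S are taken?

11

Sort by value density: Lab R 56/17≈3.29, Lab K 28/10≈2.8, Lab N 58/29≈2, Lab S 31/25≈1.24, Lab V 12/23≈0.522.
Take all of Lab R (17 k$, value 56) — 50 k$ left.
Take all of Lab K (10 k$, value 28) — 40 k$ left.
All 29 k$ of Lab N fit (value 58) — 11 remain.
Fill the last 11 k$ with part of Lab S: 11/25 of it earns 13.64.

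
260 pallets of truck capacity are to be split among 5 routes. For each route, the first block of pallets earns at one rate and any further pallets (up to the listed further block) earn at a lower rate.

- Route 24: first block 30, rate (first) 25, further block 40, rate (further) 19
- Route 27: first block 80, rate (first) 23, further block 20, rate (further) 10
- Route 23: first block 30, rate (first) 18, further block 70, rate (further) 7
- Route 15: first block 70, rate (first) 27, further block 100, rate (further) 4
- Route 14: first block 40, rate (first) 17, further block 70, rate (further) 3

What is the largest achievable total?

5950

Treat each block as its own option and order by rate: Route 15/T1 27 > Route 24/T1 25 > Route 27/T1 23 > Route 24/T2 19 > Route 23/T1 18 > Route 14/T1 17 > Route 27/T2 10 > Route 23/T2 7 > Route 15/T2 4 > Route 14/T2 3.
Route 15 T1 at 27: fill all 70 ; 190 left.
Route 24 T1 at 25: fill all 30 ; 160 left.
Route 27/T1 (23): +80 ; 80 left.
Route 24/T2 (19): +40 ; 40 left.
Fill Route 23 T1 block (30 at 18) ; 10 left.
Route 14 T1 at 17: only 10 left, fill 10.
Total = 27×70 + 25×30 + 23×80 + 19×40 + 18×30 + 17×10 = 5950.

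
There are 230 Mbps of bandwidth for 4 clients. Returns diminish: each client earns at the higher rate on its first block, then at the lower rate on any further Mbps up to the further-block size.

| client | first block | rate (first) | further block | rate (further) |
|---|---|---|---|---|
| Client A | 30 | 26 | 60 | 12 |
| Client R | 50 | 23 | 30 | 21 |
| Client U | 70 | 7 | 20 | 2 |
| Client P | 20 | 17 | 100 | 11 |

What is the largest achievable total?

Order all 8 blocks by rate: Client A/tier1 26 > Client R/tier1 23 > Client R/tier2 21 > Client P/tier1 17 > Client A/tier2 12 > Client P/tier2 11 > Client U/tier1 7 > Client U/tier2 2.
Client A/tier1 (26): +30 ; 200 left.
Client R tier1 at 23: fill all 50 ; 150 left.
Client R/tier2 (21): +30 ; 120 left.
Fill Client P tier1 block (20 at 17) ; 100 left.
Client A tier2 at 12: fill all 60 ; 40 left.
Client P/tier2: +40 of 100 at 11; pool empty.
Total = 26×30 + 23×50 + 21×30 + 17×20 + 12×60 + 11×40 = 4060.

4060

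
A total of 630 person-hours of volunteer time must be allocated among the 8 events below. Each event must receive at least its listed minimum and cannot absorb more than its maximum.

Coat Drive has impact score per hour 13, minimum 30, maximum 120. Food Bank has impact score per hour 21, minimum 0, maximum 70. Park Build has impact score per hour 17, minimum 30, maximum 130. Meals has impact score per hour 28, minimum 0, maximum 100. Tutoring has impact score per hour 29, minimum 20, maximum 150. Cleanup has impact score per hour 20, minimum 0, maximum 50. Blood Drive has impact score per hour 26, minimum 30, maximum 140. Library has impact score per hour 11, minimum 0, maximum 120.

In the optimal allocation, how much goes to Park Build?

90

Meeting every minimum uses 30+0+30+0+20+0+30+0 = 110 person-hours, leaving 520.
Order the events by impact score per hour: Tutoring 29 > Meals 28 > Blood Drive 26 > Food Bank 21 > Cleanup 20 > Park Build 17 > Coat Drive 13 > Library 11.
Tutoring takes 130 more to reach its cap of 150 ; 390 left.
Meals: +100 to 100 (cap) ; 290 left.
Blood Drive: +110 to 140 (cap) ; 180 left.
Food Bank takes 70 more to reach its cap of 70 ; 110 left.
Cleanup takes 50 more to reach its cap of 50 ; 60 left.
Park Build: +60 (room for 100) → 90. Pool exhausted.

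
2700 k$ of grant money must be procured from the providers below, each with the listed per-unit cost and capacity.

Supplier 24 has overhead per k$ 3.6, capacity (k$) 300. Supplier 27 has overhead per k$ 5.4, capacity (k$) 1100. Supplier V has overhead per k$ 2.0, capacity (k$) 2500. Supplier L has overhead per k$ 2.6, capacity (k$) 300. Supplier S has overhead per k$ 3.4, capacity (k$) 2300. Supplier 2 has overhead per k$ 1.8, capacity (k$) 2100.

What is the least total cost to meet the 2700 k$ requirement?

Use providers in increasing cost order.
Take 2100 from Supplier 2 at 1.8 → need 600 more.
Take 600 from Supplier V at 2.0 to finish.
Supplier L, Supplier S, Supplier 24, Supplier 27: unused.
Cost = 2100×1.8 + 600×2.0 = 4980.

4980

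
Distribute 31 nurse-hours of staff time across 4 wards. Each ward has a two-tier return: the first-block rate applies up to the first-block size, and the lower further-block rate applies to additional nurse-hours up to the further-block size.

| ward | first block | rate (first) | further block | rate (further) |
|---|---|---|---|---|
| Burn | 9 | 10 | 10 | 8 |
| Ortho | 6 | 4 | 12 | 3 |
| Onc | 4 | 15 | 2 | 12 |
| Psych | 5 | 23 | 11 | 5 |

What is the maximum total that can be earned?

Treat each block as its own option and order by rate: Psych/T1 23 > Onc/T1 15 > Onc/T2 12 > Burn/T1 10 > Burn/T2 8 > Psych/T2 5 > Ortho/T1 4 > Ortho/T2 3.
Fill Psych T1 block (5 at 23) → 26 left.
Fill Onc T1 block (4 at 15) → 22 left.
Onc T2 at 12: fill all 2 → 20 left.
Fill Burn T1 block (9 at 10) → 11 left.
Burn T2 at 8: fill all 10 → 1 left.
Psych T2 at 5: only 1 left, fill 1.
Total = 23×5 + 15×4 + 12×2 + 10×9 + 8×10 + 5×1 = 374.

374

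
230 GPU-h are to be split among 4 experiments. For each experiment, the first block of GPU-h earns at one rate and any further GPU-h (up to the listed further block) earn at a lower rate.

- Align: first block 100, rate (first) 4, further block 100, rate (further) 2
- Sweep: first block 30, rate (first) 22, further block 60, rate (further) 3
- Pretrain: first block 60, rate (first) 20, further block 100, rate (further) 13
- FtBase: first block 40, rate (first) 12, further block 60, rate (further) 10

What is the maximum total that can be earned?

3640

Treat each block as its own option and order by rate: Sweep/T1 22 > Pretrain/T1 20 > Pretrain/T2 13 > FtBase/T1 12 > FtBase/T2 10 > Align/T1 4 > Sweep/T2 3 > Align/T2 2.
Fill Sweep T1 block (30 at 22) — 200 left.
Fill Pretrain T1 block (60 at 20) — 140 left.
Pretrain/T2 (13): +100 — 40 left.
FtBase T1 at 12: fill all 40 — 0 left.
Total = 22×30 + 20×60 + 13×100 + 12×40 = 3640.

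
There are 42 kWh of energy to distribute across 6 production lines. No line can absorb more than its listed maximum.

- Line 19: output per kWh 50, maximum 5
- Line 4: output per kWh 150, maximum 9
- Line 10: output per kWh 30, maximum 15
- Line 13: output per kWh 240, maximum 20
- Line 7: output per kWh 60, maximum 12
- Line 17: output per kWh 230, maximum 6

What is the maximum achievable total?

7950

Highest output per kWh first: Line 13 240 > Line 17 230 > Line 4 150 > Line 7 60 > Line 19 50 > Line 10 30.
Line 13: +20 to 20 (cap) → 22 left.
Give Line 17 6 to hit its cap of 6 → 16 left.
Give Line 4 9 to hit its cap of 9 → 7 left.
Line 7: +7 (room for 12) → 7. Pool exhausted.
Total = 150×9 + 240×20 + 60×7 + 230×6 = 7950.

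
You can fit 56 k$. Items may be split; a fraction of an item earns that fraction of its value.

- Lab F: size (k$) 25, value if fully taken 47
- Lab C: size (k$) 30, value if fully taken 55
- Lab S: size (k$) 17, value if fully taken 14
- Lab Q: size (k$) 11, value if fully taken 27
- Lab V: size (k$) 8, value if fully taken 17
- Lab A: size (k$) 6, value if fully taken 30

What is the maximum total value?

132

Sort by value density: Lab A 30/6≈5, Lab Q 27/11≈2.45, Lab V 17/8≈2.12, Lab F 47/25≈1.88, Lab C 55/30≈1.83, Lab S 14/17≈0.824.
All 6 k$ of Lab A fit (value 30) → 50 remain.
Take all of Lab Q (11 k$, value 27) → 39 k$ left.
Take all of Lab V (8 k$, value 17) → 31 k$ left.
All 25 k$ of Lab F fit (value 47) → 6 remain.
6 k$ left: a 6/30 share of Lab C gives 55×6/30 = 11.
Total value = 132.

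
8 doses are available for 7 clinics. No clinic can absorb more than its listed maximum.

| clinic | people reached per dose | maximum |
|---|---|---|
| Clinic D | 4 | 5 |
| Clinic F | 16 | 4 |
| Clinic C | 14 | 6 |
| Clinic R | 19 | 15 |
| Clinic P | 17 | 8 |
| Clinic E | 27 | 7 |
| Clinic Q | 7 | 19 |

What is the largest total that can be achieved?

Order the clinics by people reached per dose: Clinic E 27 > Clinic R 19 > Clinic P 17 > Clinic F 16 > Clinic C 14 > Clinic Q 7 > Clinic D 4.
Clinic E takes 7 to reach its cap of 7 ; 1 left.
Only 1 left; Clinic R takes them to reach 1.
Total = 19×1 + 27×7 = 208.

208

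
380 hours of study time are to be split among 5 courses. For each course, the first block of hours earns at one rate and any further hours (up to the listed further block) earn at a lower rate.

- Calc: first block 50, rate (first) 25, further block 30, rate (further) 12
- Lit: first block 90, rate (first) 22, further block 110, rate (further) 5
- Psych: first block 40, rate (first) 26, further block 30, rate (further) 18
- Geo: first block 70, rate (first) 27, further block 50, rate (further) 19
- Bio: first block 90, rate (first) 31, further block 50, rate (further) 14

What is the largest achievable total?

9710

Order all 10 blocks by rate: Bio/T1 31 > Geo/T1 27 > Psych/T1 26 > Calc/T1 25 > Lit/T1 22 > Geo/T2 19 > Psych/T2 18 > Bio/T2 14 > Calc/T2 12 > Lit/T2 5.
Bio/T1 (31): +90 — 290 left.
Fill Geo T1 block (70 at 27) — 220 left.
Psych/T1 (26): +40 — 180 left.
Calc/T1 (25): +50 — 130 left.
Lit/T1 (22): +90 — 40 left.
40 remain; put them into Geo T2 at 19.
Total = 31×90 + 27×70 + 26×40 + 25×50 + 22×90 + 19×40 = 9710.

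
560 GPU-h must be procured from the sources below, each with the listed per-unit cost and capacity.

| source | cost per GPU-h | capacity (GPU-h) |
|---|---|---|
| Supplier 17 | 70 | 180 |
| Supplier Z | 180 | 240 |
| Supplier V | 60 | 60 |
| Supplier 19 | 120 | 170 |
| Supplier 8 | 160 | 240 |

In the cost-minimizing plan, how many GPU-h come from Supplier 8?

Cheapest first:
Take 60 from Supplier V at 60 ; need 500 more.
Take 180 from Supplier 17 at 70 ; need 320 more.
Supplier 19 (120): use full 170 ; 150 GPU-h to go.
Supplier 8 (160): take the remaining 150 ; done.
Supplier Z: unused.

150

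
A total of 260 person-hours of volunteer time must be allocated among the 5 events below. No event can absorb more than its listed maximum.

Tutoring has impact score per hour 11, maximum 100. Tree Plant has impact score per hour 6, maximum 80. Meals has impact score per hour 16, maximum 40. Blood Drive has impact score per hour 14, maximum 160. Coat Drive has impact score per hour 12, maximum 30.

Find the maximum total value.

3570

Order the events by impact score per hour: Meals 16 > Blood Drive 14 > Coat Drive 12 > Tutoring 11 > Tree Plant 6.
Meals: +40 to 40 (cap) ; 220 left.
Blood Drive: +160 to 160 (cap) ; 60 left.
Give Coat Drive 30 to hit its cap of 30 ; 30 left.
Only 30 left; Tutoring takes them to reach 30.
Total = 11×30 + 16×40 + 14×160 + 12×30 = 3570.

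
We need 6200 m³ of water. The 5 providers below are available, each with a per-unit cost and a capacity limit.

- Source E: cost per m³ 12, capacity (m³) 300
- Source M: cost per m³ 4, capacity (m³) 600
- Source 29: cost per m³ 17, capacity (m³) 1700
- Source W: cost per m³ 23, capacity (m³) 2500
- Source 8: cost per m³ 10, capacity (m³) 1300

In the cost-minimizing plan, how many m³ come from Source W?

2300

Cheapest first:
Source M at 4: take all 600 m³ ; 5600 still needed.
Take 1300 from Source 8 at 10 ; need 4300 more.
Source E at 12: take all 300 m³ ; 4000 still needed.
Source 29 at 17: take all 1700 m³ ; 2300 still needed.
Take 2300 from Source W at 23 to finish.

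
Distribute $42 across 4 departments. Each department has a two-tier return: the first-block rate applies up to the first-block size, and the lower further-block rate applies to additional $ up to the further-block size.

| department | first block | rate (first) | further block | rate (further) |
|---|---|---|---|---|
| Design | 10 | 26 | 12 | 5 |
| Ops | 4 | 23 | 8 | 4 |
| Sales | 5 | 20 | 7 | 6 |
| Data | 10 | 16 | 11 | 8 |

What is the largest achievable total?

Rank every tier by rate: Design/T1 26 > Ops/T1 23 > Sales/T1 20 > Data/T1 16 > Data/T2 8 > Sales/T2 6 > Design/T2 5 > Ops/T2 4.
Design T1 at 26: fill all 10 — 32 left.
Ops T1 at 23: fill all 4 — 28 left.
Sales T1 at 20: fill all 5 — 23 left.
Data/T1 (16): +10 — 13 left.
Data/T2 (8): +11 — 2 left.
Sales/T2: +2 of 7 at 6; pool empty.
Total = 26×10 + 23×4 + 20×5 + 16×10 + 8×11 + 6×2 = 712.

712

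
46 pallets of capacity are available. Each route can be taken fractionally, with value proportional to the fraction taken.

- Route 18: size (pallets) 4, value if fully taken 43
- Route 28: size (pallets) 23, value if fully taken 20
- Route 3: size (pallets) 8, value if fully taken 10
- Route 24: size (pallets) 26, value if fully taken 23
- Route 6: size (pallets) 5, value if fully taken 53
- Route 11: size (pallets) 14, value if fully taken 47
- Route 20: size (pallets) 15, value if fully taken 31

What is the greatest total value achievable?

184

Rank by value-to-size ratio: Route 18 43/4≈10.8, Route 6 53/5≈10.6, Route 11 47/14≈3.36, Route 20 31/15≈2.07, Route 3 10/8≈1.25, Route 24 23/26≈0.885, Route 28 20/23≈0.87.
All 4 pallets of Route 18 fit (value 43) — 42 remain.
Take all of Route 6 (5 pallets, value 53) — 37 pallets left.
Route 11: take in full, 14 pallets for value 47 — 23 left.
All 15 pallets of Route 20 fit (value 31) — 8 remain.
Take all of Route 3 (8 pallets, value 10) — 0 pallets left.
Total value = 184.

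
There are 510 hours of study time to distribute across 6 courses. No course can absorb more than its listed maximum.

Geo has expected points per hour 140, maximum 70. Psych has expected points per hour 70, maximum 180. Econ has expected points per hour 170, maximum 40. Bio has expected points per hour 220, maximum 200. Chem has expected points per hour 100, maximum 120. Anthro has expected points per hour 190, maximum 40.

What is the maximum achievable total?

Rank by expected points per hour: Bio 220 > Anthro 190 > Econ 170 > Geo 140 > Chem 100 > Psych 70.
Bio: +200 to 200 (cap) — 310 left.
Anthro takes 40 to reach its cap of 40 — 270 left.
Econ: +40 to 40 (cap) — 230 left.
Geo takes 70 to reach its cap of 70 — 160 left.
Chem: +120 to 120 (cap) — 40 left.
Psych has room for 180 but only 40 remain, so it gets 40.
Total = 140×70 + 70×40 + 170×40 + 220×200 + 100×120 + 190×40 = 83000.

83000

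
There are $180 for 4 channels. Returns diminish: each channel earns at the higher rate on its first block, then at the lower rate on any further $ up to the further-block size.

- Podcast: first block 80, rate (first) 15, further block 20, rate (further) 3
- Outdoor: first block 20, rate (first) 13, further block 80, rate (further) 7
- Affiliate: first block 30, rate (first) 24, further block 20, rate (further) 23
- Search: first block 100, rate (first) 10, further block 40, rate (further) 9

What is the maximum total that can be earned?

Treat each block as its own option and order by rate: Affiliate/first 24 > Affiliate/second 23 > Podcast/first 15 > Outdoor/first 13 > Search/first 10 > Search/second 9 > Outdoor/second 7 > Podcast/second 3.
Affiliate first at 24: fill all 30 — 150 left.
Fill Affiliate second block (20 at 23) — 130 left.
Podcast/first (15): +80 — 50 left.
Fill Outdoor first block (20 at 13) — 30 left.
30 remain; put them into Search first at 10.
Total = 24×30 + 23×20 + 15×80 + 13×20 + 10×30 = 2940.

2940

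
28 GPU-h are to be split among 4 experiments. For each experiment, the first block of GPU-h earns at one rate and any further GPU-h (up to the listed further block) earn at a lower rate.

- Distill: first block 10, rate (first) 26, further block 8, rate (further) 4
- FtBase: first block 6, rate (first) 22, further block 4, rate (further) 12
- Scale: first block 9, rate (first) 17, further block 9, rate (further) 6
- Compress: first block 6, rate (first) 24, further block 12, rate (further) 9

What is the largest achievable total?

Order all 8 blocks by rate: Distill/T1 26 > Compress/T1 24 > FtBase/T1 22 > Scale/T1 17 > FtBase/T2 12 > Compress/T2 9 > Scale/T2 6 > Distill/T2 4.
Distill/T1 (26): +10 ; 18 left.
Compress/T1 (24): +6 ; 12 left.
FtBase T1 at 22: fill all 6 ; 6 left.
6 remain; put them into Scale T1 at 17.
Total = 26×10 + 24×6 + 22×6 + 17×6 = 638.

638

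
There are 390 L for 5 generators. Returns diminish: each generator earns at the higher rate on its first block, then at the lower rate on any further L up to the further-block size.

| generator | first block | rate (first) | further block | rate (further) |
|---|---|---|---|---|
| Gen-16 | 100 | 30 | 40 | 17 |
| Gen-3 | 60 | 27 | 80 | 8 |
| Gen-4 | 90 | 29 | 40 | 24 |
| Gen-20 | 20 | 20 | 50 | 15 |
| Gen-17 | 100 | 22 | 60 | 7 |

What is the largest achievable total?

Order all 10 blocks by rate: Gen-16/tier1 30 > Gen-4/tier1 29 > Gen-3/tier1 27 > Gen-4/tier2 24 > Gen-17/tier1 22 > Gen-20/tier1 20 > Gen-16/tier2 17 > Gen-20/tier2 15 > Gen-3/tier2 8 > Gen-17/tier2 7.
Fill Gen-16 tier1 block (100 at 30) — 290 left.
Gen-4/tier1 (29): +90 — 200 left.
Fill Gen-3 tier1 block (60 at 27) — 140 left.
Gen-4 tier2 at 24: fill all 40 — 100 left.
Gen-17/tier1 (22): +100 — 0 left.
Total = 30×100 + 29×90 + 27×60 + 24×40 + 22×100 = 10390.

10390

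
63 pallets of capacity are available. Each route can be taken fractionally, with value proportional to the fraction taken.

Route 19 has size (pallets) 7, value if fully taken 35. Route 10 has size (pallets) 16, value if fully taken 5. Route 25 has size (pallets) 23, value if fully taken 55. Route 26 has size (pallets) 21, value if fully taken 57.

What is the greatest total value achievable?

150.75

Rank by value-to-size ratio: Route 19 35/7≈5, Route 26 57/21≈2.71, Route 25 55/23≈2.39, Route 10 5/16≈0.312.
Route 19: take in full, 7 pallets for value 35 ; 56 left.
All 21 pallets of Route 26 fit (value 57) ; 35 remain.
Route 25: take in full, 23 pallets for value 55 ; 12 left.
Only 12 pallets remain; take 12/16 of Route 10 for value 5×12/16 = 3.75.
Total value = 150.75.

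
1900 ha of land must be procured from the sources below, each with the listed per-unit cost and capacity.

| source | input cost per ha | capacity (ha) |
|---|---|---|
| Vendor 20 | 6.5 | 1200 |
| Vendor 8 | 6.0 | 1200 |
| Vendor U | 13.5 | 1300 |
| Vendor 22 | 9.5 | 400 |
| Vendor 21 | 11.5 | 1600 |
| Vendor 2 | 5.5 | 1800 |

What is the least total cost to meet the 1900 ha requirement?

10500

Fill from the cheapest source first.
Take 1800 from Vendor 2 at 5.5 ; need 100 more.
Vendor 8 at 6.0: take 100 of its 1200 ; requirement met.
Vendor 20, Vendor 22, Vendor 21, Vendor U: unused.
Cost = 1800×5.5 + 100×6.0 = 10500.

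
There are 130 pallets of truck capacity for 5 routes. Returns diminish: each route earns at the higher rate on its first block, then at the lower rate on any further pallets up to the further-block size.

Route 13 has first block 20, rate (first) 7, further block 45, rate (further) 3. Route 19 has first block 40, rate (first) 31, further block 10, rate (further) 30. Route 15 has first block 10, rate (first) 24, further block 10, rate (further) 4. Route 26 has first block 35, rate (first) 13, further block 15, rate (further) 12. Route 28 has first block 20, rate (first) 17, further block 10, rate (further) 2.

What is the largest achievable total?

Order all 10 blocks by rate: Route 19/tier1 31 > Route 19/tier2 30 > Route 15/tier1 24 > Route 28/tier1 17 > Route 26/tier1 13 > Route 26/tier2 12 > Route 13/tier1 7 > Route 15/tier2 4 > Route 13/tier2 3 > Route 28/tier2 2.
Fill Route 19 tier1 block (40 at 31) — 90 left.
Route 19/tier2 (30): +10 — 80 left.
Route 15 tier1 at 24: fill all 10 — 70 left.
Route 28/tier1 (17): +20 — 50 left.
Fill Route 26 tier1 block (35 at 13) — 15 left.
Route 26 tier2 at 12: fill all 15 — 0 left.
Total = 31×40 + 30×10 + 24×10 + 17×20 + 13×35 + 12×15 = 2755.

2755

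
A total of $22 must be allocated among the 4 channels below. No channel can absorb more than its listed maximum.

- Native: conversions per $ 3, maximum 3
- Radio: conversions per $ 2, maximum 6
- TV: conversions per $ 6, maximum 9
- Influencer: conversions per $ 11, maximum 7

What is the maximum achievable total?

Highest conversions per $ first: Influencer 11 > TV 6 > Native 3 > Radio 2.
Influencer: +7 to 7 (cap) — 15 left.
TV takes 9 to reach its cap of 9 — 6 left.
Give Native 3 to hit its cap of 3 — 3 left.
Radio has room for 6 but only 3 remain, so it gets 3.
Total = 3×3 + 2×3 + 6×9 + 11×7 = 146.

146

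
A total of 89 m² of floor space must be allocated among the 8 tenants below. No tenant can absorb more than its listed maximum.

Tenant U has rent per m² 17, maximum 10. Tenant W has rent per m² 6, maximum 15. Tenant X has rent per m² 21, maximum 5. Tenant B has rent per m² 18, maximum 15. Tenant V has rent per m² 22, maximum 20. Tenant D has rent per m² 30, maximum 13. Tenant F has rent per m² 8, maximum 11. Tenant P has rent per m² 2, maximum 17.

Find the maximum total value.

1553

Highest rent per m² first: Tenant D 30 > Tenant V 22 > Tenant X 21 > Tenant B 18 > Tenant U 17 > Tenant F 8 > Tenant W 6 > Tenant P 2.
Give Tenant D 13 to hit its cap of 13 → 76 left.
Give Tenant V 20 to hit its cap of 20 → 56 left.
Tenant X: +5 to 5 (cap) → 51 left.
Tenant B: +15 to 15 (cap) → 36 left.
Tenant U: +10 to 10 (cap) → 26 left.
Give Tenant F 11 to hit its cap of 11 → 15 left.
Tenant W: +15 to 15 (cap) → 0 left.
Total = 17×10 + 6×15 + 21×5 + 18×15 + 22×20 + 30×13 + 8×11 = 1553.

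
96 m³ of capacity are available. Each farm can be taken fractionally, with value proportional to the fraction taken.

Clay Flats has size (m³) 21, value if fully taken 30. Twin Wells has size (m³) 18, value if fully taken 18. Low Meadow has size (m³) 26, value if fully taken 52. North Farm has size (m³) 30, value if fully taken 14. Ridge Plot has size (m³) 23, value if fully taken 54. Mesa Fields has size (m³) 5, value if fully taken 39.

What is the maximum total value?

194.4

Sort by value density: Mesa Fields 39/5≈7.8, Ridge Plot 54/23≈2.35, Low Meadow 52/26≈2, Clay Flats 30/21≈1.43, Twin Wells 18/18≈1, North Farm 14/30≈0.467.
All 5 m³ of Mesa Fields fit (value 39) ; 91 remain.
Take all of Ridge Plot (23 m³, value 54) ; 68 m³ left.
Take all of Low Meadow (26 m³, value 52) ; 42 m³ left.
Take all of Clay Flats (21 m³, value 30) ; 21 m³ left.
Take all of Twin Wells (18 m³, value 18) ; 3 m³ left.
3 m³ left: a 3/30 share of North Farm gives 14×3/30 = 1.4.
Total value = 194.4.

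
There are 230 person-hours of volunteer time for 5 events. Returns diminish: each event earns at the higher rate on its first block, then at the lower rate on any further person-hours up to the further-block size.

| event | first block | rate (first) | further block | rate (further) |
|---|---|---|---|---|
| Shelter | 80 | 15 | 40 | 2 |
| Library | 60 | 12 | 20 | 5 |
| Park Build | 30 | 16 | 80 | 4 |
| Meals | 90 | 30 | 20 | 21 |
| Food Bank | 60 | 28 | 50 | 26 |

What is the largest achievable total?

Treat each block as its own option and order by rate: Meals/tier1 30 > Food Bank/tier1 28 > Food Bank/tier2 26 > Meals/tier2 21 > Park Build/tier1 16 > Shelter/tier1 15 > Library/tier1 12 > Library/tier2 5 > Park Build/tier2 4 > Shelter/tier2 2.
Meals/tier1 (30): +90 ; 140 left.
Food Bank/tier1 (28): +60 ; 80 left.
Food Bank tier2 at 26: fill all 50 ; 30 left.
Meals tier2 at 21: fill all 20 ; 10 left.
Park Build tier1 at 16: only 10 left, fill 10.
Total = 30×90 + 28×60 + 26×50 + 21×20 + 16×10 = 6260.

6260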